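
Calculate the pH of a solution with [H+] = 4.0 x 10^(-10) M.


pH = -log10([H+])
pH = -log10(4.0 x 10^(-10))
pH = 9.3979

9.3979


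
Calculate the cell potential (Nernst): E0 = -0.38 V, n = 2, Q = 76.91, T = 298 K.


E = E0 - (RT/nF) * ln(Q)
E = -0.38 - (8.314 * 298 / (2 * 96485)) * ln(76.91)
E = -0.4358 V

-0.4358 V


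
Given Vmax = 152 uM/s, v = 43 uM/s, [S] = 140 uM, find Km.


Km = [S] * (Vmax - v) / v
Km = 140 * (152 - 43) / 43
Km = 354.8837 uM

354.8837 uM


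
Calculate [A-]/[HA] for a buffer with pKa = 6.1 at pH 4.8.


[A-]/[HA] = 10^(pH - pKa)
= 10^(4.8 - 6.1)
= 0.0501

0.0501


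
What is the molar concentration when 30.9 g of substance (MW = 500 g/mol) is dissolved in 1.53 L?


C = (mass / MW) / volume
C = (30.9 / 500) / 1.53
C = 0.0404 M

0.0404 M


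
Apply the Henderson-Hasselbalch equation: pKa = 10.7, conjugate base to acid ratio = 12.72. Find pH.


pH = pKa + log10([A-]/[HA])
pH = 10.7 + log10(12.72)
pH = 11.8045

11.8045


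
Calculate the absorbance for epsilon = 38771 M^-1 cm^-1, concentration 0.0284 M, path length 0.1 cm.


A = epsilon * c * l
A = 38771 * 0.0284 * 0.1
A = 110.1096

110.1096


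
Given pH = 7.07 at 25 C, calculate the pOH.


pOH = 14 - pH
pOH = 14 - 7.07
pOH = 6.93

6.93


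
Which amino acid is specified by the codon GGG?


Standard genetic code lookup.
Codon GGG -> Gly

Gly


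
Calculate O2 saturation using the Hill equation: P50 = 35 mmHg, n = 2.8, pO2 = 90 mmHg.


Y = pO2^n / (P50^n + pO2^n)
Y = 90^2.8 / (35^2.8 + 90^2.8)
Y = 93.37%

93.37%


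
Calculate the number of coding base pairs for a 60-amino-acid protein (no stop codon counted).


Each amino acid = 1 codon = 3 bp
bp = 60 * 3 = 180 bp

180 bp


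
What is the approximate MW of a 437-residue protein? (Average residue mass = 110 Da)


MW = n_residues * 110 Da
MW = 437 * 110
MW = 48070 Da

48070 Da


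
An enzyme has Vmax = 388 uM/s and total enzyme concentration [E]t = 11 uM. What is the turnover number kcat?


kcat = Vmax / [E]t
kcat = 388 / 11
kcat = 35.2727 s^-1

35.2727 s^-1


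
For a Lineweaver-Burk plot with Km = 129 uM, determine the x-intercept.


x-intercept = -1/Km
= -1/129
= -0.0078 1/uM

-0.0078 1/uM


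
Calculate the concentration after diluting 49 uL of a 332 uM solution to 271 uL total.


C2 = C1 * V1 / V2
C2 = 332 * 49 / 271
C2 = 60.0295 uM

60.0295 uM


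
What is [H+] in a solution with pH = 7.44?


[H+] = 10^(-pH)
[H+] = 10^(-7.44)
[H+] = 3.631e-08 M

3.631e-08 M


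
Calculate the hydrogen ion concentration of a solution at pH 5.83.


[H+] = 10^(-pH)
[H+] = 10^(-5.83)
[H+] = 1.479e-06 M

1.479e-06 M


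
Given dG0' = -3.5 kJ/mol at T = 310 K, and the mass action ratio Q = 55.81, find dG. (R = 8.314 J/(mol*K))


dG = dG0' + RT * ln(Q) / 1000
dG = -3.5 + 8.314 * 310 * ln(55.81) / 1000
dG = 6.8659 kJ/mol

6.8659 kJ/mol


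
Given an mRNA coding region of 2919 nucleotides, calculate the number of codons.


codons = nucleotides / 3
codons = 2919 / 3 = 973

973


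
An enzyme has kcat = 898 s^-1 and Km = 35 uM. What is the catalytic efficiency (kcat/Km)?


Catalytic efficiency = kcat / Km
= 898 / 35
= 25.6571 uM^-1*s^-1

25.6571 uM^-1*s^-1


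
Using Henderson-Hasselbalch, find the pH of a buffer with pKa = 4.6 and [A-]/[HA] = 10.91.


pH = pKa + log10([A-]/[HA])
pH = 4.6 + log10(10.91)
pH = 5.6378

5.6378


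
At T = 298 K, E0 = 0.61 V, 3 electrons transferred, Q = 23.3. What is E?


E = E0 - (RT/nF) * ln(Q)
E = 0.61 - (8.314 * 298 / (3 * 96485)) * ln(23.3)
E = 0.5831 V

0.5831 V


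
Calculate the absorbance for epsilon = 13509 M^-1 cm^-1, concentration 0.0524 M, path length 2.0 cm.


A = epsilon * c * l
A = 13509 * 0.0524 * 2.0
A = 1415.7432

1415.7432


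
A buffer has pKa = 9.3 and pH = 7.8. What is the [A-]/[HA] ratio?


[A-]/[HA] = 10^(pH - pKa)
= 10^(7.8 - 9.3)
= 0.0316

0.0316


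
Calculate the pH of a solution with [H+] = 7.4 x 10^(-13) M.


pH = -log10([H+])
pH = -log10(7.4 x 10^(-13))
pH = 12.1308

12.1308


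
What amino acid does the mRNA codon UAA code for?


Standard genetic code lookup.
Codon UAA -> Stop

Stop


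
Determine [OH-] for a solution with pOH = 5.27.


[OH-] = 10^(-pOH)
[OH-] = 10^(-5.27)
[OH-] = 5.370e-06 M

5.370e-06 M


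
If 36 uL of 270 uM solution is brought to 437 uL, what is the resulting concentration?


C2 = C1 * V1 / V2
C2 = 270 * 36 / 437
C2 = 22.2426 uM

22.2426 uM


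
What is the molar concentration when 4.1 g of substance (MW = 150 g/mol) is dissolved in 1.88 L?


C = (mass / MW) / volume
C = (4.1 / 150) / 1.88
C = 0.0145 M

0.0145 M


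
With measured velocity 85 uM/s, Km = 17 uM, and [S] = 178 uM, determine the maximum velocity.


Vmax = v * (Km + [S]) / [S]
Vmax = 85 * (17 + 178) / 178
Vmax = 93.118 uM/s

93.118 uM/s


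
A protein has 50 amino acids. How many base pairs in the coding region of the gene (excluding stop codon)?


Each amino acid = 1 codon = 3 bp
bp = 50 * 3 = 150 bp

150 bp


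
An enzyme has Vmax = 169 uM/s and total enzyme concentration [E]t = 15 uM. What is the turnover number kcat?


kcat = Vmax / [E]t
kcat = 169 / 15
kcat = 11.2667 s^-1

11.2667 s^-1


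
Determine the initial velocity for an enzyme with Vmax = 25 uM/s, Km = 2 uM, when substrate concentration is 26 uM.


v = Vmax * [S] / (Km + [S])
v = 25 * 26 / (2 + 26)
v = 23.2143 uM/s

23.2143 uM/s


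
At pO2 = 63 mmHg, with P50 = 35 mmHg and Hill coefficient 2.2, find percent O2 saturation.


Y = pO2^n / (P50^n + pO2^n)
Y = 63^2.2 / (35^2.2 + 63^2.2)
Y = 78.47%

78.47%


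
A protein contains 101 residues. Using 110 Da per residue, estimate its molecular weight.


MW = n_residues * 110 Da
MW = 101 * 110
MW = 11110 Da

11110 Da


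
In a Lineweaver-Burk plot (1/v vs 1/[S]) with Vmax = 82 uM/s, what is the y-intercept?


y-intercept = 1/Vmax
= 1/82
= 0.0122 s/uM

0.0122 s/uM


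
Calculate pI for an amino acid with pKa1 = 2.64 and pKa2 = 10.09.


pI = (pKa1 + pKa2) / 2
pI = (2.64 + 10.09) / 2
pI = 6.365

6.365


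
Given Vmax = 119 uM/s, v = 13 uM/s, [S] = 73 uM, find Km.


Km = [S] * (Vmax - v) / v
Km = 73 * (119 - 13) / 13
Km = 595.2308 uM

595.2308 uM


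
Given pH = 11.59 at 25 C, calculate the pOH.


pOH = 14 - pH
pOH = 14 - 11.59
pOH = 2.41

2.41


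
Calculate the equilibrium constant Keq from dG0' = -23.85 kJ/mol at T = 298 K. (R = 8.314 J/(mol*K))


Keq = exp(-dG0 * 1000 / (R * T))
Keq = exp(-(-23.85) * 1000 / (8.314 * 298))
Keq = 15159.1562

15159.1562


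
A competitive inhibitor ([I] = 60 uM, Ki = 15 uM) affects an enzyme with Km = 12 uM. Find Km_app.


Km_app = Km * (1 + [I]/Ki)
Km_app = 12 * (1 + 60/15)
Km_app = 60.0 uM

60.0 uM


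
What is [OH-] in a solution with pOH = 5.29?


[OH-] = 10^(-pOH)
[OH-] = 10^(-5.29)
[OH-] = 5.129e-06 M

5.129e-06 M


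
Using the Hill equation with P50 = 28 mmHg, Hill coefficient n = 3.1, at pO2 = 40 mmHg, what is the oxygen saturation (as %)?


Y = pO2^n / (P50^n + pO2^n)
Y = 40^3.1 / (28^3.1 + 40^3.1)
Y = 75.13%

75.13%


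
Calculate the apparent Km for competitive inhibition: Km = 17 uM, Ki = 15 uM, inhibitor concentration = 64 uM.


Km_app = Km * (1 + [I]/Ki)
Km_app = 17 * (1 + 64/15)
Km_app = 89.5333 uM

89.5333 uM


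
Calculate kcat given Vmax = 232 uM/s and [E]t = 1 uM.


kcat = Vmax / [E]t
kcat = 232 / 1
kcat = 232.0 s^-1

232.0 s^-1


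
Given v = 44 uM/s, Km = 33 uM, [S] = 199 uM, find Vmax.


Vmax = v * (Km + [S]) / [S]
Vmax = 44 * (33 + 199) / 199
Vmax = 51.2965 uM/s

51.2965 uM/s


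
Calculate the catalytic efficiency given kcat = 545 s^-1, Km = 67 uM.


Catalytic efficiency = kcat / Km
= 545 / 67
= 8.1343 uM^-1*s^-1

8.1343 uM^-1*s^-1


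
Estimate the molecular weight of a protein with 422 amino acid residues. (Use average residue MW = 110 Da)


MW = n_residues * 110 Da
MW = 422 * 110
MW = 46420 Da

46420 Da


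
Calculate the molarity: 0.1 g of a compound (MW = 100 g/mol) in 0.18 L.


C = (mass / MW) / volume
C = (0.1 / 100) / 0.18
C = 0.0056 M

0.0056 M


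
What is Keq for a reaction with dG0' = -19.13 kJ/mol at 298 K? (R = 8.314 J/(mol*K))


Keq = exp(-dG0 * 1000 / (R * T))
Keq = exp(-(-19.13) * 1000 / (8.314 * 298))
Keq = 2255.8205

2255.8205


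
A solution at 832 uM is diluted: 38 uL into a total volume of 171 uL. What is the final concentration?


C2 = C1 * V1 / V2
C2 = 832 * 38 / 171
C2 = 184.8889 uM

184.8889 uM


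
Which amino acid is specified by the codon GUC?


Standard genetic code lookup.
Codon GUC -> Val

Val


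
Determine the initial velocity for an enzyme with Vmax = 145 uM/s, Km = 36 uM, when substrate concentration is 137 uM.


v = Vmax * [S] / (Km + [S])
v = 145 * 137 / (36 + 137)
v = 114.8266 uM/s

114.8266 uM/s


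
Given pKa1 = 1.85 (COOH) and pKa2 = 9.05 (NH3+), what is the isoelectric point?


pI = (pKa1 + pKa2) / 2
pI = (1.85 + 9.05) / 2
pI = 5.45

5.45


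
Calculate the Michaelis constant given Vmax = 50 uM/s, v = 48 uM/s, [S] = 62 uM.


Km = [S] * (Vmax - v) / v
Km = 62 * (50 - 48) / 48
Km = 2.5833 uM

2.5833 uM


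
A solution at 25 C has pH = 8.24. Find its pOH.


pOH = 14 - pH
pOH = 14 - 8.24
pOH = 5.76

5.76


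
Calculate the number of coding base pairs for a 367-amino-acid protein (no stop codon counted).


Each amino acid = 1 codon = 3 bp
bp = 367 * 3 = 1101 bp

1101 bp


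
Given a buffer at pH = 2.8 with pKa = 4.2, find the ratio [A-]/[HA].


[A-]/[HA] = 10^(pH - pKa)
= 10^(2.8 - 4.2)
= 0.0398

0.0398


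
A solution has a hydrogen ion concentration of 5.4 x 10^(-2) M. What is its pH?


pH = -log10([H+])
pH = -log10(5.4 x 10^(-2))
pH = 1.2676

1.2676


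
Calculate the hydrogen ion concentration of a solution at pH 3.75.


[H+] = 10^(-pH)
[H+] = 10^(-3.75)
[H+] = 1.778e-04 M

1.778e-04 M


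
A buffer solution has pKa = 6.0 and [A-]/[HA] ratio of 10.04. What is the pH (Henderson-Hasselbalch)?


pH = pKa + log10([A-]/[HA])
pH = 6.0 + log10(10.04)
pH = 7.0017

7.0017


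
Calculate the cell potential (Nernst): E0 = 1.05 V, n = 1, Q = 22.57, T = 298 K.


E = E0 - (RT/nF) * ln(Q)
E = 1.05 - (8.314 * 298 / (1 * 96485)) * ln(22.57)
E = 0.97 V

0.97 V


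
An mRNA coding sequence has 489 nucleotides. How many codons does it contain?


codons = nucleotides / 3
codons = 489 / 3 = 163

163


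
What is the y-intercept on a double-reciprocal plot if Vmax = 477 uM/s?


y-intercept = 1/Vmax
= 1/477
= 0.0021 s/uM

0.0021 s/uM


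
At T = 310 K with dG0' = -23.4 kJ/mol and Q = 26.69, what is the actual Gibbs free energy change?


dG = dG0' + RT * ln(Q) / 1000
dG = -23.4 + 8.314 * 310 * ln(26.69) / 1000
dG = -14.9353 kJ/mol

-14.9353 kJ/mol


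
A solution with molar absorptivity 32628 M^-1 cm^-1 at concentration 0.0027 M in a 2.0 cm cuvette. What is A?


A = epsilon * c * l
A = 32628 * 0.0027 * 2.0
A = 176.1912

176.1912


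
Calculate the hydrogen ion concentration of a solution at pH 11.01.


[H+] = 10^(-pH)
[H+] = 10^(-11.01)
[H+] = 9.772e-12 M

9.772e-12 M


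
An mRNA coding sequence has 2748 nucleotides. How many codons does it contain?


codons = nucleotides / 3
codons = 2748 / 3 = 916

916


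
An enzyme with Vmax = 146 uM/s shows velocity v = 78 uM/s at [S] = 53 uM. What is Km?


Km = [S] * (Vmax - v) / v
Km = 53 * (146 - 78) / 78
Km = 46.2051 uM

46.2051 uM


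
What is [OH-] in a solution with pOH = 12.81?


[OH-] = 10^(-pOH)
[OH-] = 10^(-12.81)
[OH-] = 1.549e-13 M

1.549e-13 M


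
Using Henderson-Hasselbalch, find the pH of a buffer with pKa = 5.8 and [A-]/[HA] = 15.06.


pH = pKa + log10([A-]/[HA])
pH = 5.8 + log10(15.06)
pH = 6.9778

6.9778


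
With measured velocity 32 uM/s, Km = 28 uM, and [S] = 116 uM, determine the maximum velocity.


Vmax = v * (Km + [S]) / [S]
Vmax = 32 * (28 + 116) / 116
Vmax = 39.7241 uM/s

39.7241 uM/s


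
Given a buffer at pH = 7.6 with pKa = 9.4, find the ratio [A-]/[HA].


[A-]/[HA] = 10^(pH - pKa)
= 10^(7.6 - 9.4)
= 0.0158

0.0158


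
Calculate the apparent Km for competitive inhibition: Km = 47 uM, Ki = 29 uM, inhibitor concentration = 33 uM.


Km_app = Km * (1 + [I]/Ki)
Km_app = 47 * (1 + 33/29)
Km_app = 100.4828 uM

100.4828 uM


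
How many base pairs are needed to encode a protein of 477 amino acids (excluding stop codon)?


Each amino acid = 1 codon = 3 bp
bp = 477 * 3 = 1431 bp

1431 bp


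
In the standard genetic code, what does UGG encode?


Standard genetic code lookup.
Codon UGG -> Trp

Trp


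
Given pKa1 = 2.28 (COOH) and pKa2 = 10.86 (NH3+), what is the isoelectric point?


pI = (pKa1 + pKa2) / 2
pI = (2.28 + 10.86) / 2
pI = 6.57

6.57


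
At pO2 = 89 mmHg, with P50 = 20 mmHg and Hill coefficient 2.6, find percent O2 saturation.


Y = pO2^n / (P50^n + pO2^n)
Y = 89^2.6 / (20^2.6 + 89^2.6)
Y = 97.98%

97.98%


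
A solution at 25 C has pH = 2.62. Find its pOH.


pOH = 14 - pH
pOH = 14 - 2.62
pOH = 11.38

11.38


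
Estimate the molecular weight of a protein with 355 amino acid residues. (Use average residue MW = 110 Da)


MW = n_residues * 110 Da
MW = 355 * 110
MW = 39050 Da

39050 Da


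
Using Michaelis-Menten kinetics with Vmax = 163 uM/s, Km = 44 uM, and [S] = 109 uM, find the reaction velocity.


v = Vmax * [S] / (Km + [S])
v = 163 * 109 / (44 + 109)
v = 116.1242 uM/s

116.1242 uM/s


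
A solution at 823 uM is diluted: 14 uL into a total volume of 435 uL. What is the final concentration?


C2 = C1 * V1 / V2
C2 = 823 * 14 / 435
C2 = 26.4874 uM

26.4874 uM


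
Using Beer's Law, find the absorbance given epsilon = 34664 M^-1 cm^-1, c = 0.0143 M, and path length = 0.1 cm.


A = epsilon * c * l
A = 34664 * 0.0143 * 0.1
A = 49.5695

49.5695


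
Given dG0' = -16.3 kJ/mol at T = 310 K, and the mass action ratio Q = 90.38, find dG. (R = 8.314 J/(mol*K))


dG = dG0' + RT * ln(Q) / 1000
dG = -16.3 + 8.314 * 310 * ln(90.38) / 1000
dG = -4.6916 kJ/mol

-4.6916 kJ/mol


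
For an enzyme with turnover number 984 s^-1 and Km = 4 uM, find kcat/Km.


Catalytic efficiency = kcat / Km
= 984 / 4
= 246.0 uM^-1*s^-1

246.0 uM^-1*s^-1


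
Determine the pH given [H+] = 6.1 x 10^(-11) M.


pH = -log10([H+])
pH = -log10(6.1 x 10^(-11))
pH = 10.2147

10.2147


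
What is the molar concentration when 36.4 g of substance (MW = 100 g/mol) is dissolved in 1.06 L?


C = (mass / MW) / volume
C = (36.4 / 100) / 1.06
C = 0.3434 M

0.3434 M


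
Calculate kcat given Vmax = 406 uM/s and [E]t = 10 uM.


kcat = Vmax / [E]t
kcat = 406 / 10
kcat = 40.6 s^-1

40.6 s^-1


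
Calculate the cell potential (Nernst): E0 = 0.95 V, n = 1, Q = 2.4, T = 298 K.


E = E0 - (RT/nF) * ln(Q)
E = 0.95 - (8.314 * 298 / (1 * 96485)) * ln(2.4)
E = 0.9275 V

0.9275 V


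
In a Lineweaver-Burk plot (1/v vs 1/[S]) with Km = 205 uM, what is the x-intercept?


x-intercept = -1/Km
= -1/205
= -0.0049 1/uM

-0.0049 1/uM


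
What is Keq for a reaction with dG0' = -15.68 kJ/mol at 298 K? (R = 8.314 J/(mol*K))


Keq = exp(-dG0 * 1000 / (R * T))
Keq = exp(-(-15.68) * 1000 / (8.314 * 298))
Keq = 560.4706

560.4706


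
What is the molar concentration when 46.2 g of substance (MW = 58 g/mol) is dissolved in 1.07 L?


C = (mass / MW) / volume
C = (46.2 / 58) / 1.07
C = 0.7444 M

0.7444 M


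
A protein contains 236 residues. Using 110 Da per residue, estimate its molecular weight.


MW = n_residues * 110 Da
MW = 236 * 110
MW = 25960 Da

25960 Da


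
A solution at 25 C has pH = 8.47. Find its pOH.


pOH = 14 - pH
pOH = 14 - 8.47
pOH = 5.53

5.53


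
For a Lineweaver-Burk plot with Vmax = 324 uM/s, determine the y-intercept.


y-intercept = 1/Vmax
= 1/324
= 0.0031 s/uM

0.0031 s/uM


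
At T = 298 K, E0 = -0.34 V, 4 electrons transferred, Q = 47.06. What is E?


E = E0 - (RT/nF) * ln(Q)
E = -0.34 - (8.314 * 298 / (4 * 96485)) * ln(47.06)
E = -0.3647 V

-0.3647 V


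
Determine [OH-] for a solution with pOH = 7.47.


[OH-] = 10^(-pOH)
[OH-] = 10^(-7.47)
[OH-] = 3.388e-08 M

3.388e-08 M


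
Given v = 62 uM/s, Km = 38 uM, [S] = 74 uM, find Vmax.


Vmax = v * (Km + [S]) / [S]
Vmax = 62 * (38 + 74) / 74
Vmax = 93.8378 uM/s

93.8378 uM/s


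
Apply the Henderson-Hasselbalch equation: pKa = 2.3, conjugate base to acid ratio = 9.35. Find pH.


pH = pKa + log10([A-]/[HA])
pH = 2.3 + log10(9.35)
pH = 3.2708

3.2708


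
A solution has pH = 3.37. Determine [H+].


[H+] = 10^(-pH)
[H+] = 10^(-3.37)
[H+] = 4.266e-04 M

4.266e-04 M


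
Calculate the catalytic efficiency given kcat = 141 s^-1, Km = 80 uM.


Catalytic efficiency = kcat / Km
= 141 / 80
= 1.7625 uM^-1*s^-1

1.7625 uM^-1*s^-1


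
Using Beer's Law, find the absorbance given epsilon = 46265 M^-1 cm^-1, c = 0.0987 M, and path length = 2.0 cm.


A = epsilon * c * l
A = 46265 * 0.0987 * 2.0
A = 9132.711

9132.711


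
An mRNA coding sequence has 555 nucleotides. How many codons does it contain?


codons = nucleotides / 3
codons = 555 / 3 = 185

185


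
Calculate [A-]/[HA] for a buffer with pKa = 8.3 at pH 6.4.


[A-]/[HA] = 10^(pH - pKa)
= 10^(6.4 - 8.3)
= 0.0126

0.0126


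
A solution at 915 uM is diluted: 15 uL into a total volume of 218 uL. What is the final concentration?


C2 = C1 * V1 / V2
C2 = 915 * 15 / 218
C2 = 62.9587 uM

62.9587 uM


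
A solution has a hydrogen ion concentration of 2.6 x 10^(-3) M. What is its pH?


pH = -log10([H+])
pH = -log10(2.6 x 10^(-3))
pH = 2.585

2.585


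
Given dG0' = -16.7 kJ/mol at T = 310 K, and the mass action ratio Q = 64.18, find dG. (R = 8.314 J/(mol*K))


dG = dG0' + RT * ln(Q) / 1000
dG = -16.7 + 8.314 * 310 * ln(64.18) / 1000
dG = -5.9739 kJ/mol

-5.9739 kJ/mol


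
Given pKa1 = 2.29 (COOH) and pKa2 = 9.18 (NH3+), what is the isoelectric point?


pI = (pKa1 + pKa2) / 2
pI = (2.29 + 9.18) / 2
pI = 5.735

5.735


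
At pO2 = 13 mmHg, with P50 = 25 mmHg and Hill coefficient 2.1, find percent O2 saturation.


Y = pO2^n / (P50^n + pO2^n)
Y = 13^2.1 / (25^2.1 + 13^2.1)
Y = 20.21%

20.21%


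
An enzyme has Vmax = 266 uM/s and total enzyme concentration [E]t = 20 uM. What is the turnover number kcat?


kcat = Vmax / [E]t
kcat = 266 / 20
kcat = 13.3 s^-1

13.3 s^-1


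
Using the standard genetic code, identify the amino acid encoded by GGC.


Standard genetic code lookup.
Codon GGC -> Gly

Gly


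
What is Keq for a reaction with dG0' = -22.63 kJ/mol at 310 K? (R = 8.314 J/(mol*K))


Keq = exp(-dG0 * 1000 / (R * T))
Keq = exp(-(-22.63) * 1000 / (8.314 * 310))
Keq = 6505.2867

6505.2867


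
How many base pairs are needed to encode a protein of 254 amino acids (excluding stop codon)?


Each amino acid = 1 codon = 3 bp
bp = 254 * 3 = 762 bp

762 bp


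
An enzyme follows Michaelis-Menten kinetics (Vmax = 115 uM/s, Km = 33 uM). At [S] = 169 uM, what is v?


v = Vmax * [S] / (Km + [S])
v = 115 * 169 / (33 + 169)
v = 96.2129 uM/s

96.2129 uM/s


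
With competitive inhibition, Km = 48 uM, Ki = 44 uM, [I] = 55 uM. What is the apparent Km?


Km_app = Km * (1 + [I]/Ki)
Km_app = 48 * (1 + 55/44)
Km_app = 108.0 uM

108.0 uM


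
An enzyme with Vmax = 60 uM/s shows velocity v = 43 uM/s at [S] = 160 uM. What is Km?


Km = [S] * (Vmax - v) / v
Km = 160 * (60 - 43) / 43
Km = 63.2558 uM

63.2558 uM


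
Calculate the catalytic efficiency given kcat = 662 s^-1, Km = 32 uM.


Catalytic efficiency = kcat / Km
= 662 / 32
= 20.6875 uM^-1*s^-1

20.6875 uM^-1*s^-1


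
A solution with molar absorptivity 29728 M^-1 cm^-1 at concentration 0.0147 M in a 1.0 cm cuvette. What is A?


A = epsilon * c * l
A = 29728 * 0.0147 * 1.0
A = 437.0016

437.0016


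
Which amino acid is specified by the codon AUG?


Standard genetic code lookup.
Codon AUG -> Met (start)

Met (start)


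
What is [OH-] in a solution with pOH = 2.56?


[OH-] = 10^(-pOH)
[OH-] = 10^(-2.56)
[OH-] = 0.0028 M

0.0028 M


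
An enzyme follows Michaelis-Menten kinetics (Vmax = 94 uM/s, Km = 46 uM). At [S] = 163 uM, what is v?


v = Vmax * [S] / (Km + [S])
v = 94 * 163 / (46 + 163)
v = 73.311 uM/s

73.311 uM/s


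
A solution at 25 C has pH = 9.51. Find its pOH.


pOH = 14 - pH
pOH = 14 - 9.51
pOH = 4.49

4.49


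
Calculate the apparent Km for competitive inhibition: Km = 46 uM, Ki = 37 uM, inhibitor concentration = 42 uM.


Km_app = Km * (1 + [I]/Ki)
Km_app = 46 * (1 + 42/37)
Km_app = 98.2162 uM

98.2162 uM


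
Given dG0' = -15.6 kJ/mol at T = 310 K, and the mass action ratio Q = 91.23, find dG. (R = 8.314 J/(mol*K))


dG = dG0' + RT * ln(Q) / 1000
dG = -15.6 + 8.314 * 310 * ln(91.23) / 1000
dG = -3.9675 kJ/mol

-3.9675 kJ/mol


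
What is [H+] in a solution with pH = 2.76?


[H+] = 10^(-pH)
[H+] = 10^(-2.76)
[H+] = 0.0017 M

0.0017 M


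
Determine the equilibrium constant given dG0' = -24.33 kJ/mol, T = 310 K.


Keq = exp(-dG0 * 1000 / (R * T))
Keq = exp(-(-24.33) * 1000 / (8.314 * 310))
Keq = 12581.2795

12581.2795


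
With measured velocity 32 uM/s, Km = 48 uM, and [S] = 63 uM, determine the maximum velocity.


Vmax = v * (Km + [S]) / [S]
Vmax = 32 * (48 + 63) / 63
Vmax = 56.381 uM/s

56.381 uM/s


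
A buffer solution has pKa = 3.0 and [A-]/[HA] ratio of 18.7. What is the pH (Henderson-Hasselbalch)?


pH = pKa + log10([A-]/[HA])
pH = 3.0 + log10(18.7)
pH = 4.2718

4.2718


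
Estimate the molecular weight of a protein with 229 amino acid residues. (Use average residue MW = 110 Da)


MW = n_residues * 110 Da
MW = 229 * 110
MW = 25190 Da

25190 Da


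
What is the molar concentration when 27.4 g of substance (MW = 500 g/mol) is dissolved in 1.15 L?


C = (mass / MW) / volume
C = (27.4 / 500) / 1.15
C = 0.0477 M

0.0477 M


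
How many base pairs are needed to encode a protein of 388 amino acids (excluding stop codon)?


Each amino acid = 1 codon = 3 bp
bp = 388 * 3 = 1164 bp

1164 bp


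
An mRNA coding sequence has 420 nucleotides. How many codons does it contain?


codons = nucleotides / 3
codons = 420 / 3 = 140

140


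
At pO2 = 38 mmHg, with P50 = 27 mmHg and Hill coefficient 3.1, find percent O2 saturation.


Y = pO2^n / (P50^n + pO2^n)
Y = 38^3.1 / (27^3.1 + 38^3.1)
Y = 74.26%

74.26%


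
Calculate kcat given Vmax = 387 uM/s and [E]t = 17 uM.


kcat = Vmax / [E]t
kcat = 387 / 17
kcat = 22.7647 s^-1

22.7647 s^-1


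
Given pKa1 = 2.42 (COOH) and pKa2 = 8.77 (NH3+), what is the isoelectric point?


pI = (pKa1 + pKa2) / 2
pI = (2.42 + 8.77) / 2
pI = 5.595

5.595


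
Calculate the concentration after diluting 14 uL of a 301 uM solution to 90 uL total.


C2 = C1 * V1 / V2
C2 = 301 * 14 / 90
C2 = 46.8222 uM

46.8222 uM


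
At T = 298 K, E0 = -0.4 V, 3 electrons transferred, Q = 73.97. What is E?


E = E0 - (RT/nF) * ln(Q)
E = -0.4 - (8.314 * 298 / (3 * 96485)) * ln(73.97)
E = -0.4368 V

-0.4368 V


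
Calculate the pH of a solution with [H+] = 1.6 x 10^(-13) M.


pH = -log10([H+])
pH = -log10(1.6 x 10^(-13))
pH = 12.7959

12.7959


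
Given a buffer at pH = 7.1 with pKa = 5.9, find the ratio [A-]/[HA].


[A-]/[HA] = 10^(pH - pKa)
= 10^(7.1 - 5.9)
= 15.8489

15.8489


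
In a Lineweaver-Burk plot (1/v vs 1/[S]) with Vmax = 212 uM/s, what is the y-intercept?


y-intercept = 1/Vmax
= 1/212
= 0.0047 s/uM

0.0047 s/uM


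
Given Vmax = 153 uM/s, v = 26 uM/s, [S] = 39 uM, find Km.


Km = [S] * (Vmax - v) / v
Km = 39 * (153 - 26) / 26
Km = 190.5 uM

190.5 uM


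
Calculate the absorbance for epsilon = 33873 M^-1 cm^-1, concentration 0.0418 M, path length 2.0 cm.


A = epsilon * c * l
A = 33873 * 0.0418 * 2.0
A = 2831.7828

2831.7828


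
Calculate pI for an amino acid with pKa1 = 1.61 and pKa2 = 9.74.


pI = (pKa1 + pKa2) / 2
pI = (1.61 + 9.74) / 2
pI = 5.675

5.675


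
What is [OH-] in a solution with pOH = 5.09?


[OH-] = 10^(-pOH)
[OH-] = 10^(-5.09)
[OH-] = 8.128e-06 M

8.128e-06 M


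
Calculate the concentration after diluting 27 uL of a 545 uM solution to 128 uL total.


C2 = C1 * V1 / V2
C2 = 545 * 27 / 128
C2 = 114.9609 uM

114.9609 uM


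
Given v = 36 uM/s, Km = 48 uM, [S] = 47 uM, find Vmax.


Vmax = v * (Km + [S]) / [S]
Vmax = 36 * (48 + 47) / 47
Vmax = 72.766 uM/s

72.766 uM/s


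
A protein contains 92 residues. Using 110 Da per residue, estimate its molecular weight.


MW = n_residues * 110 Da
MW = 92 * 110
MW = 10120 Da

10120 Da


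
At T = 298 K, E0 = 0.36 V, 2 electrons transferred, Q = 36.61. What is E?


E = E0 - (RT/nF) * ln(Q)
E = 0.36 - (8.314 * 298 / (2 * 96485)) * ln(36.61)
E = 0.3138 V

0.3138 V


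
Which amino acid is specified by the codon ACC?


Standard genetic code lookup.
Codon ACC -> Thr

Thr


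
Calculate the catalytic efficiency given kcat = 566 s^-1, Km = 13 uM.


Catalytic efficiency = kcat / Km
= 566 / 13
= 43.5385 uM^-1*s^-1

43.5385 uM^-1*s^-1


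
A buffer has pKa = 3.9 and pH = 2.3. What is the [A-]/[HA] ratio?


[A-]/[HA] = 10^(pH - pKa)
= 10^(2.3 - 3.9)
= 0.0251

0.0251


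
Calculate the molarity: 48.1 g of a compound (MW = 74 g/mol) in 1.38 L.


C = (mass / MW) / volume
C = (48.1 / 74) / 1.38
C = 0.471 M

0.471 M


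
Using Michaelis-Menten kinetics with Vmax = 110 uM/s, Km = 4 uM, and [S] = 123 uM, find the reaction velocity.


v = Vmax * [S] / (Km + [S])
v = 110 * 123 / (4 + 123)
v = 106.5354 uM/s

106.5354 uM/s


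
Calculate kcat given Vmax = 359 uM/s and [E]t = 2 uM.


kcat = Vmax / [E]t
kcat = 359 / 2
kcat = 179.5 s^-1

179.5 s^-1


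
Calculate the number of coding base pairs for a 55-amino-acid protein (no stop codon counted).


Each amino acid = 1 codon = 3 bp
bp = 55 * 3 = 165 bp

165 bp


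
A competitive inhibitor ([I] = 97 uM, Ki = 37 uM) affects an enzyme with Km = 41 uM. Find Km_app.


Km_app = Km * (1 + [I]/Ki)
Km_app = 41 * (1 + 97/37)
Km_app = 148.4865 uM

148.4865 uM


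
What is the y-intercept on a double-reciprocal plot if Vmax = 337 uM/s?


y-intercept = 1/Vmax
= 1/337
= 0.003 s/uM

0.003 s/uM


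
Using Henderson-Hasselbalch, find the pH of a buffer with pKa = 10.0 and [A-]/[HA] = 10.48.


pH = pKa + log10([A-]/[HA])
pH = 10.0 + log10(10.48)
pH = 11.0204

11.0204


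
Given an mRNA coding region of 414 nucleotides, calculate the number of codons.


codons = nucleotides / 3
codons = 414 / 3 = 138

138


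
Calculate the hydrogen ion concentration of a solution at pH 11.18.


[H+] = 10^(-pH)
[H+] = 10^(-11.18)
[H+] = 6.607e-12 M

6.607e-12 M


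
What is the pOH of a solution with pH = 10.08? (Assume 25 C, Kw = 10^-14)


pOH = 14 - pH
pOH = 14 - 10.08
pOH = 3.92

3.92


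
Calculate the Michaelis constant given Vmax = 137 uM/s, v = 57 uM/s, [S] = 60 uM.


Km = [S] * (Vmax - v) / v
Km = 60 * (137 - 57) / 57
Km = 84.2105 uM

84.2105 uM


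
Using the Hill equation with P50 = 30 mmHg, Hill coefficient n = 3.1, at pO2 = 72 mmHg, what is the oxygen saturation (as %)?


Y = pO2^n / (P50^n + pO2^n)
Y = 72^3.1 / (30^3.1 + 72^3.1)
Y = 93.78%

93.78%


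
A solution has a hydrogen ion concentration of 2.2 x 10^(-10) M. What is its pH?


pH = -log10([H+])
pH = -log10(2.2 x 10^(-10))
pH = 9.6576

9.6576


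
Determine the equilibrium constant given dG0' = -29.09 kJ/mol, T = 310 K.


Keq = exp(-dG0 * 1000 / (R * T))
Keq = exp(-(-29.09) * 1000 / (8.314 * 310))
Keq = 79764.2436

79764.2436


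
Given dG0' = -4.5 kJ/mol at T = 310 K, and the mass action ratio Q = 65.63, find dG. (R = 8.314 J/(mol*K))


dG = dG0' + RT * ln(Q) / 1000
dG = -4.5 + 8.314 * 310 * ln(65.63) / 1000
dG = 6.2837 kJ/mol

6.2837 kJ/mol


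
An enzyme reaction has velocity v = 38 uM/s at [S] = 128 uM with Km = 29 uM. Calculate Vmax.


Vmax = v * (Km + [S]) / [S]
Vmax = 38 * (29 + 128) / 128
Vmax = 46.6094 uM/s

46.6094 uM/s


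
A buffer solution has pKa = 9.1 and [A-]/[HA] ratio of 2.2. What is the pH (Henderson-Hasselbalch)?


pH = pKa + log10([A-]/[HA])
pH = 9.1 + log10(2.2)
pH = 9.4424

9.4424


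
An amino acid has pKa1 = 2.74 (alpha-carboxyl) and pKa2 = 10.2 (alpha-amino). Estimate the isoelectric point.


pI = (pKa1 + pKa2) / 2
pI = (2.74 + 10.2) / 2
pI = 6.47

6.47


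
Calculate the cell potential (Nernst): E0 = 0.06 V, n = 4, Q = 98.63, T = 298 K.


E = E0 - (RT/nF) * ln(Q)
E = 0.06 - (8.314 * 298 / (4 * 96485)) * ln(98.63)
E = 0.0305 V

0.0305 V


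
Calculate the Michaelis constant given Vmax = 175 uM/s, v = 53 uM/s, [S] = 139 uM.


Km = [S] * (Vmax - v) / v
Km = 139 * (175 - 53) / 53
Km = 319.9623 uM

319.9623 uM


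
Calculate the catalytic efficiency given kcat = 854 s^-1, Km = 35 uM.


Catalytic efficiency = kcat / Km
= 854 / 35
= 24.4 uM^-1*s^-1

24.4 uM^-1*s^-1


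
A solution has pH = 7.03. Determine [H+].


[H+] = 10^(-pH)
[H+] = 10^(-7.03)
[H+] = 9.333e-08 M

9.333e-08 M


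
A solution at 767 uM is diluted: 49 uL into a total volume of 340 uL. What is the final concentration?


C2 = C1 * V1 / V2
C2 = 767 * 49 / 340
C2 = 110.5382 uM

110.5382 uM


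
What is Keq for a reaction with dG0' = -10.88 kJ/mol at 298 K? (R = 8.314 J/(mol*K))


Keq = exp(-dG0 * 1000 / (R * T))
Keq = exp(-(-10.88) * 1000 / (8.314 * 298))
Keq = 80.7531

80.7531


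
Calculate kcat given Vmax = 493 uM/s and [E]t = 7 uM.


kcat = Vmax / [E]t
kcat = 493 / 7
kcat = 70.4286 s^-1

70.4286 s^-1


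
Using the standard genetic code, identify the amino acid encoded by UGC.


Standard genetic code lookup.
Codon UGC -> Cys

Cys


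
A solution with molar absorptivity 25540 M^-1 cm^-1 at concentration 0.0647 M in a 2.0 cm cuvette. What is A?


A = epsilon * c * l
A = 25540 * 0.0647 * 2.0
A = 3304.876

3304.876


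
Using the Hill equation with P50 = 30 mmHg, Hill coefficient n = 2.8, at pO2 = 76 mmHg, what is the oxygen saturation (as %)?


Y = pO2^n / (P50^n + pO2^n)
Y = 76^2.8 / (30^2.8 + 76^2.8)
Y = 93.1%

93.1%


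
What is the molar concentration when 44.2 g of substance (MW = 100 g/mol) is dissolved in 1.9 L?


C = (mass / MW) / volume
C = (44.2 / 100) / 1.9
C = 0.2326 M

0.2326 M


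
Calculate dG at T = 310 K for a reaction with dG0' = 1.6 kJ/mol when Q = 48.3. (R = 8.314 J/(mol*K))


dG = dG0' + RT * ln(Q) / 1000
dG = 1.6 + 8.314 * 310 * ln(48.3) / 1000
dG = 11.5935 kJ/mol

11.5935 kJ/mol


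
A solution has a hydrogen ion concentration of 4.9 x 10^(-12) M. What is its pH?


pH = -log10([H+])
pH = -log10(4.9 x 10^(-12))
pH = 11.3098

11.3098


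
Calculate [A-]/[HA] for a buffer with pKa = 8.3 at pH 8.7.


[A-]/[HA] = 10^(pH - pKa)
= 10^(8.7 - 8.3)
= 2.5119

2.5119


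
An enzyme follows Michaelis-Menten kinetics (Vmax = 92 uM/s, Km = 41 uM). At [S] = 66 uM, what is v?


v = Vmax * [S] / (Km + [S])
v = 92 * 66 / (41 + 66)
v = 56.7477 uM/s

56.7477 uM/s


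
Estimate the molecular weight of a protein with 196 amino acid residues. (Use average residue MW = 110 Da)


MW = n_residues * 110 Da
MW = 196 * 110
MW = 21560 Da

21560 Da


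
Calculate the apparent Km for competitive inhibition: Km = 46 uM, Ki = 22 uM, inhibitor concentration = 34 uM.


Km_app = Km * (1 + [I]/Ki)
Km_app = 46 * (1 + 34/22)
Km_app = 117.0909 uM

117.0909 uM


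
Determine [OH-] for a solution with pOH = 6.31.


[OH-] = 10^(-pOH)
[OH-] = 10^(-6.31)
[OH-] = 4.898e-07 M

4.898e-07 M


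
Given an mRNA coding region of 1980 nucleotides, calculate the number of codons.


codons = nucleotides / 3
codons = 1980 / 3 = 660

660


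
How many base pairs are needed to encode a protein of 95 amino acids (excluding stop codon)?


Each amino acid = 1 codon = 3 bp
bp = 95 * 3 = 285 bp

285 bp


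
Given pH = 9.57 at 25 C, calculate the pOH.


pOH = 14 - pH
pOH = 14 - 9.57
pOH = 4.43

4.43


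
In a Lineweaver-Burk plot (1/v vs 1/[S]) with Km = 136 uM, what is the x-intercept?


x-intercept = -1/Km
= -1/136
= -0.0074 1/uM

-0.0074 1/uM


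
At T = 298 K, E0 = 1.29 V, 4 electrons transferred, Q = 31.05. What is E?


E = E0 - (RT/nF) * ln(Q)
E = 1.29 - (8.314 * 298 / (4 * 96485)) * ln(31.05)
E = 1.2679 V

1.2679 V


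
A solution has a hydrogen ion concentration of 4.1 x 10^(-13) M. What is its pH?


pH = -log10([H+])
pH = -log10(4.1 x 10^(-13))
pH = 12.3872

12.3872


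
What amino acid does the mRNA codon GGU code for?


Standard genetic code lookup.
Codon GGU -> Gly

Gly


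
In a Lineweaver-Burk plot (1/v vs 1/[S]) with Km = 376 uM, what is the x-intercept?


x-intercept = -1/Km
= -1/376
= -0.0027 1/uM

-0.0027 1/uM


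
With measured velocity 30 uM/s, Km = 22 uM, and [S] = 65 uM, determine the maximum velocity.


Vmax = v * (Km + [S]) / [S]
Vmax = 30 * (22 + 65) / 65
Vmax = 40.1538 uM/s

40.1538 uM/s


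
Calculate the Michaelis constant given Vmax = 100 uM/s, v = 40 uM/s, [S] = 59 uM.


Km = [S] * (Vmax - v) / v
Km = 59 * (100 - 40) / 40
Km = 88.5 uM

88.5 uM


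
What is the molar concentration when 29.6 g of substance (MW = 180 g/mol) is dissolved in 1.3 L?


C = (mass / MW) / volume
C = (29.6 / 180) / 1.3
C = 0.1265 M

0.1265 M


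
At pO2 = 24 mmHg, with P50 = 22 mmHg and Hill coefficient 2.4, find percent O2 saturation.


Y = pO2^n / (P50^n + pO2^n)
Y = 24^2.4 / (22^2.4 + 24^2.4)
Y = 55.2%

55.2%


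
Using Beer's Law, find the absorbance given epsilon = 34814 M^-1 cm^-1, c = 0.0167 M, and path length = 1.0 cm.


A = epsilon * c * l
A = 34814 * 0.0167 * 1.0
A = 581.3938

581.3938


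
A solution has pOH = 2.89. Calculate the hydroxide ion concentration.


[OH-] = 10^(-pOH)
[OH-] = 10^(-2.89)
[OH-] = 0.0013 M

0.0013 M


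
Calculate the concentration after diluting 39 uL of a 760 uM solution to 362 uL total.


C2 = C1 * V1 / V2
C2 = 760 * 39 / 362
C2 = 81.8785 uM

81.8785 uM


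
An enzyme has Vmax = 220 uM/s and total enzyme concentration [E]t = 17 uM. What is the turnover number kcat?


kcat = Vmax / [E]t
kcat = 220 / 17
kcat = 12.9412 s^-1

12.9412 s^-1


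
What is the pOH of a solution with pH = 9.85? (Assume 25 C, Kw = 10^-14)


pOH = 14 - pH
pOH = 14 - 9.85
pOH = 4.15

4.15


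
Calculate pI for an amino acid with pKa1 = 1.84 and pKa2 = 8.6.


pI = (pKa1 + pKa2) / 2
pI = (1.84 + 8.6) / 2
pI = 5.22

5.22


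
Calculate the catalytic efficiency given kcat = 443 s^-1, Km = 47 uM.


Catalytic efficiency = kcat / Km
= 443 / 47
= 9.4255 uM^-1*s^-1

9.4255 uM^-1*s^-1


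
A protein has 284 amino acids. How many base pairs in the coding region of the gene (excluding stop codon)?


Each amino acid = 1 codon = 3 bp
bp = 284 * 3 = 852 bp

852 bp


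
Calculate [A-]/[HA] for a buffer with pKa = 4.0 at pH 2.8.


[A-]/[HA] = 10^(pH - pKa)
= 10^(2.8 - 4.0)
= 0.0631

0.0631


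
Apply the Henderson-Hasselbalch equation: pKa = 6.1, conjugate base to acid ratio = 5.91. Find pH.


pH = pKa + log10([A-]/[HA])
pH = 6.1 + log10(5.91)
pH = 6.8716

6.8716


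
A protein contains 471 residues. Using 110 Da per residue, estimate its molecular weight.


MW = n_residues * 110 Da
MW = 471 * 110
MW = 51810 Da

51810 Da


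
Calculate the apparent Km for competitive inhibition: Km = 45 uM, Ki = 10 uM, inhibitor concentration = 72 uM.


Km_app = Km * (1 + [I]/Ki)
Km_app = 45 * (1 + 72/10)
Km_app = 369.0 uM

369.0 uM


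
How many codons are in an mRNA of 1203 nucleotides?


codons = nucleotides / 3
codons = 1203 / 3 = 401

401


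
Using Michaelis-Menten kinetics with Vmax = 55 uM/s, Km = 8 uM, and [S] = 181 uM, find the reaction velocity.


v = Vmax * [S] / (Km + [S])
v = 55 * 181 / (8 + 181)
v = 52.672 uM/s

52.672 uM/s


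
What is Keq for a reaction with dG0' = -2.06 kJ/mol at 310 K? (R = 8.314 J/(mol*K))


Keq = exp(-dG0 * 1000 / (R * T))
Keq = exp(-(-2.06) * 1000 / (8.314 * 310))
Keq = 2.2239

2.2239


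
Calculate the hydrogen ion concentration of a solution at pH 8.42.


[H+] = 10^(-pH)
[H+] = 10^(-8.42)
[H+] = 3.802e-09 M

3.802e-09 M


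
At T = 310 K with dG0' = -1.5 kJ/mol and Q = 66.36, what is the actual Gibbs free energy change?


dG = dG0' + RT * ln(Q) / 1000
dG = -1.5 + 8.314 * 310 * ln(66.36) / 1000
dG = 9.3122 kJ/mol

9.3122 kJ/mol


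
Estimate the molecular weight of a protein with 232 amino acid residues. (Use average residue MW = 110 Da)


MW = n_residues * 110 Da
MW = 232 * 110
MW = 25520 Da

25520 Da


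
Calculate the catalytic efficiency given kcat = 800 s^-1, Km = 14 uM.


Catalytic efficiency = kcat / Km
= 800 / 14
= 57.1429 uM^-1*s^-1

57.1429 uM^-1*s^-1


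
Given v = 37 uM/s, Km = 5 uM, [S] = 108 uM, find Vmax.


Vmax = v * (Km + [S]) / [S]
Vmax = 37 * (5 + 108) / 108
Vmax = 38.713 uM/s

38.713 uM/s


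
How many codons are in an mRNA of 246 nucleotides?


codons = nucleotides / 3
codons = 246 / 3 = 82

82


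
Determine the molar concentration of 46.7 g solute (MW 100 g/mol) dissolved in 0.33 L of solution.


C = (mass / MW) / volume
C = (46.7 / 100) / 0.33
C = 1.4152 M

1.4152 M


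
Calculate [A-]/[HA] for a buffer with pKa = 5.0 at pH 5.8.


[A-]/[HA] = 10^(pH - pKa)
= 10^(5.8 - 5.0)
= 6.3096

6.3096


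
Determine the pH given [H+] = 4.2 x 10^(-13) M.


pH = -log10([H+])
pH = -log10(4.2 x 10^(-13))
pH = 12.3768

12.3768


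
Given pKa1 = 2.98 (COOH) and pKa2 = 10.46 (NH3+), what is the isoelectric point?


pI = (pKa1 + pKa2) / 2
pI = (2.98 + 10.46) / 2
pI = 6.72

6.72


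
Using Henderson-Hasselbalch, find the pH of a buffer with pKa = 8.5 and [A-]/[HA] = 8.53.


pH = pKa + log10([A-]/[HA])
pH = 8.5 + log10(8.53)
pH = 9.4309

9.4309


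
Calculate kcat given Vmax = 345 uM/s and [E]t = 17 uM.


kcat = Vmax / [E]t
kcat = 345 / 17
kcat = 20.2941 s^-1

20.2941 s^-1


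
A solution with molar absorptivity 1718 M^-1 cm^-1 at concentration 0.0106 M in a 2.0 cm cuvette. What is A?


A = epsilon * c * l
A = 1718 * 0.0106 * 2.0
A = 36.4216

36.4216


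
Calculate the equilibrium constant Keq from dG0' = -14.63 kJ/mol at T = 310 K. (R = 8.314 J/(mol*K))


Keq = exp(-dG0 * 1000 / (R * T))
Keq = exp(-(-14.63) * 1000 / (8.314 * 310))
Keq = 291.8953

291.8953


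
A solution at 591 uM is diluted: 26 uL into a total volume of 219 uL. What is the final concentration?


C2 = C1 * V1 / V2
C2 = 591 * 26 / 219
C2 = 70.1644 uM

70.1644 uM


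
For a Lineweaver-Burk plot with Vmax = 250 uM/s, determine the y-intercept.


y-intercept = 1/Vmax
= 1/250
= 0.004 s/uM

0.004 s/uM


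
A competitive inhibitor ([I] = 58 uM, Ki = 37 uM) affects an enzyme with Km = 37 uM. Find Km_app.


Km_app = Km * (1 + [I]/Ki)
Km_app = 37 * (1 + 58/37)
Km_app = 95.0 uM

95.0 uM


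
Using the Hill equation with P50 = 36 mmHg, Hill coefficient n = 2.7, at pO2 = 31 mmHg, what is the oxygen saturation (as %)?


Y = pO2^n / (P50^n + pO2^n)
Y = 31^2.7 / (36^2.7 + 31^2.7)
Y = 40.04%

40.04%


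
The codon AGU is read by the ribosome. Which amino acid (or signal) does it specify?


Standard genetic code lookup.
Codon AGU -> Ser

Ser


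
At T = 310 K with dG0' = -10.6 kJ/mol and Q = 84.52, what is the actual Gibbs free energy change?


dG = dG0' + RT * ln(Q) / 1000
dG = -10.6 + 8.314 * 310 * ln(84.52) / 1000
dG = 0.8356 kJ/mol

0.8356 kJ/mol


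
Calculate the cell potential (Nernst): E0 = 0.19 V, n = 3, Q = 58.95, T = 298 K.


E = E0 - (RT/nF) * ln(Q)
E = 0.19 - (8.314 * 298 / (3 * 96485)) * ln(58.95)
E = 0.1551 V

0.1551 V
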